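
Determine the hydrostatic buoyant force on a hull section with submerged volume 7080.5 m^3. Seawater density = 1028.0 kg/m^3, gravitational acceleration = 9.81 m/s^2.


Formula: Fb = rho * g * V
Substituting: Fb = 1028.0 * 9.81 * 7080.5
Intermediate: 1028.0 * 9.81 = 10084.68
Result: Fb = 10084.68 * 7080.5 ≈ 71405000 N (5 s.f.)

71405000 N


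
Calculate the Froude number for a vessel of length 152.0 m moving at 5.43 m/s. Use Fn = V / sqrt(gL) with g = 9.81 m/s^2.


Formula: Fn = V / sqrt(g * L)
Step 1 — g * L = 9.81 * 152.0 = 1491.12
Step 2 — sqrt(g * L) = sqrt(1491.12) = 38.615023
Step 3 — Fn = 5.43 / 38.615023 ≈ 0.14062 (5 s.f.)

0.14062


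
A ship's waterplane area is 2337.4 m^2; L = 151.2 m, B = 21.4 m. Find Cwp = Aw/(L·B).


Formula: Cwp = Aw / (L * B)
Step 1 — L * B = 151.2 * 21.4 = 3235.68 m^2
Step 2 — Cwp = 2337.4 / 3235.68 ≈ 0.72238 (5 s.f.)

0.72238


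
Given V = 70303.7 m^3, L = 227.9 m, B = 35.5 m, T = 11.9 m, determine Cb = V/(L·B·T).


Formula: Cb = V / (L * B * T)
Step 1 — L * B * T = 227.9 * 35.5 * 11.9 = 96276.355 m^3
Step 2 — Cb = 70303.7 / 96276.355 ≈ 0.73023 (5 s.f.)

0.73023


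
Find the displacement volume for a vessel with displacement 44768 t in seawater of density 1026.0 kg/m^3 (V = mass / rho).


Formula: V = mass / rho
Step 1 — convert tonnes to kg: 44768 t * 1000 = 44768000 kg
Step 2 — V = 44768000 / 1026.0 ≈ 43634 m^3 (5 s.f.)

43634 m^3


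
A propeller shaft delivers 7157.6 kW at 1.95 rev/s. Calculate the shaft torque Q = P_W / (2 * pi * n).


Formula: Q = P_W / (2 * pi * n)
Step 1 — P_W = 7157.6 kW * 1000 = 7157600.0 W
Step 2 — 2 * pi * n = 2 * pi * 1.95 = 12.252211
Step 3 — Q = 7157600.0 / 12.252211 ≈ 584190 N·m (5 s.f.)

584190 N·m


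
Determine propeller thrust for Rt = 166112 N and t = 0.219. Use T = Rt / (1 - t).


Formula: T = Rt / (1 - t)
Step 1 — (1 - t) = 1 - 0.219 = 0.781
Step 2 — T = 166112 / 0.781 ≈ 212690 N (5 s.f.)

212690 N


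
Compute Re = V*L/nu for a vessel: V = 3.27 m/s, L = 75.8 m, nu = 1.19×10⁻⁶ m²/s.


Formula: Re = V * L / nu
Step 1 — V * L = 3.27 * 75.8 = 247.866 m^2/s
Step 2 — Re = 247.866 / 1.19e-6 = 2.08e+08

2.08e+08


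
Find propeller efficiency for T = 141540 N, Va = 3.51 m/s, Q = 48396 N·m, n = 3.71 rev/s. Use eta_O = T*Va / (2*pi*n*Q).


Formula: eta = T * Va / (2 * pi * n * Q)
Step 1 — numerator = T * Va = 141540 * 3.51 = 496805.4
Step 2 — 2 * pi * n = 2 * pi * 3.71 = 23.310617
Step 3 — denominator = 23.310617 * 48396 = 1128140.62
Step 4 — eta = 496805.4 / 1128140.62 ≈ 0.44038 (5 s.f.)

0.44038


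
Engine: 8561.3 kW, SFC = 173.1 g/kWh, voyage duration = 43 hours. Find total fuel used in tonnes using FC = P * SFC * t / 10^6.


Formula: FC (tonnes) = P * SFC * t / 1,000,000
Step 1 — P * SFC * t = 8561.3 * 173.1 * 43 = 63724324.29 g
Step 2 — FC (tonnes) = 63724324.29 / 1,000,000 ≈ 63.724 tonnes (5 s.f.)

63.724 tonnes


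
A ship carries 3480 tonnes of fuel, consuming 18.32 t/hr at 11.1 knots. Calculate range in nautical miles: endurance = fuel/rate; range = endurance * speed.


Formula: endurance = fuel / rate; range = endurance * speed
Step 1 — endurance = 3480 / 18.32 = 189.9563 hours
Step 2 — range = 189.9563 * 11.1 ≈ 2108.5 nautical miles (5 s.f.)

2108.5 NM


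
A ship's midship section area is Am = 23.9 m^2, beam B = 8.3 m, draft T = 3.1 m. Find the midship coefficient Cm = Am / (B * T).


Formula: Cm = Am / (B * T)
Step 1 — B * T = 8.3 * 3.1 = 25.73 m^2
Step 2 — Cm = 23.9 / 25.73 ≈ 0.92888 (5 s.f.)

0.92888


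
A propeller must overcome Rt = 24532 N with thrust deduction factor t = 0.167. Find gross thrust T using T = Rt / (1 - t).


Formula: T = Rt / (1 - t)
Step 1 — (1 - t) = 1 - 0.167 = 0.833
Step 2 — T = 24532 / 0.833 ≈ 29450 N (5 s.f.)

29450 N


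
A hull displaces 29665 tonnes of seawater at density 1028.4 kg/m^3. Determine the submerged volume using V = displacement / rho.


Formula: V = mass / rho
Step 1 — convert tonnes to kg: 29665 t * 1000 = 29665000 kg
Step 2 — V = 29665000 / 1028.4 ≈ 28846 m^3 (5 s.f.)

28846 m^3


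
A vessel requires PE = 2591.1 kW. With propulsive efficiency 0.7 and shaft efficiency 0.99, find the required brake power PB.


Formula: PB = PE / (eta_D * eta_S)
Step 1 — combined efficiency = eta_D * eta_S = 0.7 * 0.99 = 0.693
Step 2 — PB = 2591.1 / 0.693 ≈ 3739.0 kW (5 s.f.)

3739.0 kW


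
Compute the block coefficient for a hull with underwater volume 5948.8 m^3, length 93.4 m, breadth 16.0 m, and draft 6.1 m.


Formula: Cb = V / (L * B * T)
Step 1 — L * B * T = 93.4 * 16.0 * 6.1 = 9115.84 m^3
Step 2 — Cb = 5948.8 / 9115.84 ≈ 0.65258 (5 s.f.)

0.65258


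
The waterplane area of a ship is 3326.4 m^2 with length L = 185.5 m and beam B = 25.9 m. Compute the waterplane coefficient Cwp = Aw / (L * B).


Formula: Cwp = Aw / (L * B)
Step 1 — L * B = 185.5 * 25.9 = 4804.45 m^2
Step 2 — Cwp = 3326.4 / 4804.45 ≈ 0.69236 (5 s.f.)

0.69236


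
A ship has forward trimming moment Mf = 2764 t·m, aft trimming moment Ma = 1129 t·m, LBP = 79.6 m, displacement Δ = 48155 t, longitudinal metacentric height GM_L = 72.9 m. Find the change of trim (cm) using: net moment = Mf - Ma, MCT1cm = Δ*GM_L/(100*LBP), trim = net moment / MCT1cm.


Formula: net trimming moment = Mf - Ma; MCT1cm = Δ*GM_L/(100*LBP); trim = net moment / MCT1cm
Step 1 — net trimming moment = 2764 - 1129 = 1635 t·m
Step 2 — MCT1cm = 48155 * 72.9 / (100 * 79.6) = 441.0175 t·m/cm
Step 3 — trim = 1635 / 441.0175 ≈ 3.7073 cm (5 s.f.)

3.7073 cm


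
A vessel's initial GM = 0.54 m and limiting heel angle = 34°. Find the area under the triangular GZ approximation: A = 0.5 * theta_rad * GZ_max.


Formula: GZ_max = GM * sin(theta); Area = 0.5 * theta_rad * GZ_max
Step 1 — GZ_max = 0.54 * sin(34°) = 0.54 * 0.559193 = 0.301964 m
Step 2 — theta_rad = 34 * pi/180 = 0.593412 rad
Step 3 — Area = 0.5 * 0.593412 * 0.301964 ≈ 0.089595 m·rad (5 s.f.)

0.089595 m·rad


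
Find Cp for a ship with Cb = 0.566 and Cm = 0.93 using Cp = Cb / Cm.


Formula: Cp = Cb / Cm
Substituting: Cp = 0.566 / 0.93
Result: Cp ≈ 0.60860 (5 s.f.)

0.60860


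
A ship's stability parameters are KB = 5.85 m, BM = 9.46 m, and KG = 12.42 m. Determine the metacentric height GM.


Formula: GM = KB + BM - KG
Step 1 — KM = KB + BM = 5.85 + 9.46 = 15.31 m
Step 2 — GM = KM - KG = 15.31 - 12.42 = 2.89 m

2.89 m


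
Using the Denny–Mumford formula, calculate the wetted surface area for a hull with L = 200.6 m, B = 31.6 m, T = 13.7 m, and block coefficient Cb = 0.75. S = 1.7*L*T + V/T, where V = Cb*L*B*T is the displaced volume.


Formula: S = 1.7*L*T + V/T with V = Cb*L*B*T, i.e. S = L * (1.7*T + Cb*B)
Step 1 — 1.7*T = 1.7 * 13.7 = 23.29 m
Step 2 — Cb*B = 0.75 * 31.6 = 23.7 m
Step 3 — 1.7*T + Cb*B = 23.29 + 23.7 = 46.99 m
Step 4 — S = 200.6 * 46.99 ≈ 9426.2 m^2 (5 s.f.)

9426.2 m^2


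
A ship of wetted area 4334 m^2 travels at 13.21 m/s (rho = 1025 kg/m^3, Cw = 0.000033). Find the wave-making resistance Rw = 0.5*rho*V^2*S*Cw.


Formula: Rw = 0.5 * rho * V^2 * S * Cw
Step 1 — V^2 = 13.21^2 = 174.5041
Step 2 — 0.5 * rho * V^2 = 0.5 * 1025 * 174.5041 = 89433.35125
Step 3 — Rw = 89433.35125 * 4334 * 0.000033 ≈ 12791 N (5 s.f.)

12791 N


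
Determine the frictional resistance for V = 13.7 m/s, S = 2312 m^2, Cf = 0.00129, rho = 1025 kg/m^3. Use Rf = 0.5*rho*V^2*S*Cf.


Formula: Rf = 0.5 * rho * V^2 * S * Cf
Step 1 — V^2 = 13.7^2 = 187.69
Step 2 — 0.5 * rho * V^2 = 0.5 * 1025 * 187.69 = 96191.125
Step 3 — Rf = 96191.125 * 2312 * 0.00129 ≈ 286890 N (5 s.f.)

286890 N


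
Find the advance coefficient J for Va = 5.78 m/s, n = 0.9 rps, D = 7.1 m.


Formula: J = Va / (n * D)
Step 1 — n * D = 0.9 * 7.1 = 6.39
Step 2 — J = 5.78 / 6.39 ≈ 0.90454 (5 s.f.)

0.90454


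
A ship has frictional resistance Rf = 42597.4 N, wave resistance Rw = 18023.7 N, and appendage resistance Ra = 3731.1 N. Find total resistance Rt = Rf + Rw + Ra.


Formula: Rt = Rf + Rw + Ra
Substituting: Rt = 42597.4 + 18023.7 + 3731.1
Result: Rt = 64352.2 N

64352.2 N


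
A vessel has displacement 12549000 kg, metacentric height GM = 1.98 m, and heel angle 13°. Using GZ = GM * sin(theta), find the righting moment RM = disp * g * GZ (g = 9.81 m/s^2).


Formula: GZ = GM * sin(theta); RM = disp * g * GZ
Step 1 — GZ = 1.98 * sin(13°) = 1.98 * 0.224951 = 0.445403 m
Step 2 — RM = 12549000 * 9.81 * 0.445403 ≈ 54832000 N·m (5 s.f.)

54832000 N·m


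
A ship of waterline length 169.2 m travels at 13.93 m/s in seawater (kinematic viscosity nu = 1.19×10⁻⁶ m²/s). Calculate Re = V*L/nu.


Formula: Re = V * L / nu
Step 1 — V * L = 13.93 * 169.2 = 2356.956 m^2/s
Step 2 — Re = 2356.956 / 1.19e-6 = 1.98e+09

1.98e+09


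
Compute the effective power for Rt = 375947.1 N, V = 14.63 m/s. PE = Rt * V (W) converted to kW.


Formula: PE = Rt * V / 1000 (kW)
Step 1 — PE (W) = 375947.1 * 14.63 = 5500106.073 W
Step 2 — PE (kW) = 5500106.073 / 1000 ≈ 5500.1 kW (5 s.f.)

5500.1 kW


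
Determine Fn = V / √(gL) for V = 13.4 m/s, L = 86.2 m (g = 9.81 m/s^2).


Formula: Fn = V / sqrt(g * L)
Step 1 — g * L = 9.81 * 86.2 = 845.622
Step 2 — sqrt(g * L) = sqrt(845.622) = 29.07958
Step 3 — Fn = 13.4 / 29.07958 ≈ 0.46080 (5 s.f.)

0.46080


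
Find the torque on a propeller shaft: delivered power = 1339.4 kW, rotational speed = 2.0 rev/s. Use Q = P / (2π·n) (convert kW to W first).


Formula: Q = P_W / (2 * pi * n)
Step 1 — P_W = 1339.4 kW * 1000 = 1339400.0 W
Step 2 — 2 * pi * n = 2 * pi * 2.0 = 12.566371
Step 3 — Q = 1339400.0 / 12.566371 ≈ 106590 N·m (5 s.f.)

106590 N·m


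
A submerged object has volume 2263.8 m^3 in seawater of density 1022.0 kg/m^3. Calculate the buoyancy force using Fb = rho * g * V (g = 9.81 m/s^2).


Formula: Fb = rho * g * V
Substituting: Fb = 1022.0 * 9.81 * 2263.8
Intermediate: 1022.0 * 9.81 = 10025.82
Result: Fb = 10025.82 * 2263.8 ≈ 22696000 N (5 s.f.)

22696000 N


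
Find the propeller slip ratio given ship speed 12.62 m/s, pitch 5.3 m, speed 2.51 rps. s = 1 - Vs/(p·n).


Formula: s = 1 - Vs / (p * n)
Step 1 — p * n = 5.3 * 2.51 = 13.303
Step 2 — Vs / (p*n) = 12.62 / 13.303 = 0.948658 (6 d.p.)
Step 3 — s = 1 - 0.948658 = 0.051342

0.051342


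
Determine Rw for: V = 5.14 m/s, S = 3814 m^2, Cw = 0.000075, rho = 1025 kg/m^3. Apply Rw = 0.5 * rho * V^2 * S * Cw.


Formula: Rw = 0.5 * rho * V^2 * S * Cw
Step 1 — V^2 = 5.14^2 = 26.4196
Step 2 — 0.5 * rho * V^2 = 0.5 * 1025 * 26.4196 = 13540.045
Step 3 — Rw = 13540.045 * 3814 * 0.000075 ≈ 3873.1 N (5 s.f.)

3873.1 N


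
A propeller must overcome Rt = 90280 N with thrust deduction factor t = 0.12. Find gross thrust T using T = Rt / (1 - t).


Formula: T = Rt / (1 - t)
Step 1 — (1 - t) = 1 - 0.12 = 0.88
Step 2 — T = 90280 / 0.88 ≈ 102590 N (5 s.f.)

102590 N


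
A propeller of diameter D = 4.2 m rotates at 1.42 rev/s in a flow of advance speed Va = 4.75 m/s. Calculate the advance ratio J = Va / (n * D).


Formula: J = Va / (n * D)
Step 1 — n * D = 1.42 * 4.2 = 5.964
Step 2 — J = 4.75 / 5.964 ≈ 0.79645 (5 s.f.)

0.79645


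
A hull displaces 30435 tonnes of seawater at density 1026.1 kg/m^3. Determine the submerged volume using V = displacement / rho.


Formula: V = mass / rho
Step 1 — convert tonnes to kg: 30435 t * 1000 = 30435000 kg
Step 2 — V = 30435000 / 1026.1 ≈ 29661 m^3 (5 s.f.)

29661 m^3


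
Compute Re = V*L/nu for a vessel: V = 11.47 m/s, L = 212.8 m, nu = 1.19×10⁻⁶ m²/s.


Formula: Re = V * L / nu
Step 1 — V * L = 11.47 * 212.8 = 2440.816 m^2/s
Step 2 — Re = 2440.816 / 1.19e-6 = 2.05e+09

2.05e+09


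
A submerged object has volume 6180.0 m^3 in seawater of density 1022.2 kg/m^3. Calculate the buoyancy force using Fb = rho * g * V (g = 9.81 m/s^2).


Formula: Fb = rho * g * V
Substituting: Fb = 1022.2 * 9.81 * 6180.0
Intermediate: 1022.2 * 9.81 = 10027.782
Result: Fb = 10027.782 * 6180.0 ≈ 61972000 N (5 s.f.)

61972000 N


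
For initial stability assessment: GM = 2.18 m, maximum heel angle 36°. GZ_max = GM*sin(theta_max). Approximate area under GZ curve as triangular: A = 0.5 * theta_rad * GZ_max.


Formula: GZ_max = GM * sin(theta); Area = 0.5 * theta_rad * GZ_max
Step 1 — GZ_max = 2.18 * sin(36°) = 2.18 * 0.587785 = 1.281371 m
Step 2 — theta_rad = 36 * pi/180 = 0.628319 rad
Step 3 — Area = 0.5 * 0.628319 * 1.281371 ≈ 0.40255 m·rad (5 s.f.)

0.40255 m·rad


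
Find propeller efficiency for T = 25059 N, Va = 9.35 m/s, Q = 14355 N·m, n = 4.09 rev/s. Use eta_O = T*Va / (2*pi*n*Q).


Formula: eta = T * Va / (2 * pi * n * Q)
Step 1 — numerator = T * Va = 25059 * 9.35 = 234301.65
Step 2 — 2 * pi * n = 2 * pi * 4.09 = 25.698228
Step 3 — denominator = 25.698228 * 14355 = 368898.06
Step 4 — eta = 234301.65 / 368898.06 ≈ 0.63514 (5 s.f.)

0.63514


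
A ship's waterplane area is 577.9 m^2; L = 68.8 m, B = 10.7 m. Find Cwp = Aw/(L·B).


Formula: Cwp = Aw / (L * B)
Step 1 — L * B = 68.8 * 10.7 = 736.16 m^2
Step 2 — Cwp = 577.9 / 736.16 ≈ 0.78502 (5 s.f.)

0.78502


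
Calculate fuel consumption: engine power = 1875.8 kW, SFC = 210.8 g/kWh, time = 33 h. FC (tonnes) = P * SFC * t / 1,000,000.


Formula: FC (tonnes) = P * SFC * t / 1,000,000
Step 1 — P * SFC * t = 1875.8 * 210.8 * 33 = 13048815.12 g
Step 2 — FC (tonnes) = 13048815.12 / 1,000,000 ≈ 13.049 tonnes (5 s.f.)

13.049 tonnes


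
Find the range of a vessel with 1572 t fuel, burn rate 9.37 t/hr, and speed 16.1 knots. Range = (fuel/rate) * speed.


Formula: endurance = fuel / rate; range = endurance * speed
Step 1 — endurance = 1572 / 9.37 = 167.7695 hours
Step 2 — range = 167.7695 * 16.1 ≈ 2701.1 nautical miles (5 s.f.)

2701.1 NM


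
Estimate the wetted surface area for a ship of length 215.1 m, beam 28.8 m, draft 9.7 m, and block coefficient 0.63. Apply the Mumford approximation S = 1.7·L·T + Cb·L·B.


Formula: S = 1.7*L*T + V/T with V = Cb*L*B*T, i.e. S = L * (1.7*T + Cb*B)
Step 1 — 1.7*T = 1.7 * 9.7 = 16.49 m
Step 2 — Cb*B = 0.63 * 28.8 = 18.144 m
Step 3 — 1.7*T + Cb*B = 16.49 + 18.144 = 34.634 m
Step 4 — S = 215.1 * 34.634 ≈ 7449.8 m^2 (5 s.f.)

7449.8 m^2


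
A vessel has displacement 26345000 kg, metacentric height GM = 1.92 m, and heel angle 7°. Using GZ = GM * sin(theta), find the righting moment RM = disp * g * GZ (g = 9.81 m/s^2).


Formula: GZ = GM * sin(theta); RM = disp * g * GZ
Step 1 — GZ = 1.92 * sin(7°) = 1.92 * 0.121869 = 0.233988 m
Step 2 — RM = 26345000 * 9.81 * 0.233988 ≈ 60473000 N·m (5 s.f.)

60473000 N·m


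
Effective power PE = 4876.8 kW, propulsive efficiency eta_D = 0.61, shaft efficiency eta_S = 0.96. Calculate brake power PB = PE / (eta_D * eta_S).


Formula: PB = PE / (eta_D * eta_S)
Step 1 — combined efficiency = eta_D * eta_S = 0.61 * 0.96 = 0.5856
Step 2 — PB = 4876.8 / 0.5856 ≈ 8327.9 kW (5 s.f.)

8327.9 kW


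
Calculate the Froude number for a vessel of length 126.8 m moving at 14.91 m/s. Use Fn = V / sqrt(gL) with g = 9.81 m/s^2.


Formula: Fn = V / sqrt(g * L)
Step 1 — g * L = 9.81 * 126.8 = 1243.908
Step 2 — sqrt(g * L) = sqrt(1243.908) = 35.26908
Step 3 — Fn = 14.91 / 35.26908 ≈ 0.42275 (5 s.f.)

0.42275


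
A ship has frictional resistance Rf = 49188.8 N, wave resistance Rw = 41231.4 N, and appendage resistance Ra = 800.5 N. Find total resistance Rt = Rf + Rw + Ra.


Formula: Rt = Rf + Rw + Ra
Substituting: Rt = 49188.8 + 41231.4 + 800.5
Result: Rt = 91220.7 N

91220.7 N


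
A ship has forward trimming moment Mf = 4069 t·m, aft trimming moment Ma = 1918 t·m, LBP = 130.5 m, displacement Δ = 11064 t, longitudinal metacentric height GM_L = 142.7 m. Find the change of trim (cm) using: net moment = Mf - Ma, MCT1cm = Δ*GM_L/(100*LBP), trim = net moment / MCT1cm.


Formula: net trimming moment = Mf - Ma; MCT1cm = Δ*GM_L/(100*LBP); trim = net moment / MCT1cm
Step 1 — net trimming moment = 4069 - 1918 = 2151 t·m
Step 2 — MCT1cm = 11064 * 142.7 / (100 * 130.5) = 120.9834 t·m/cm
Step 3 — trim = 2151 / 120.9834 ≈ 17.779 cm (5 s.f.)

17.779 cm


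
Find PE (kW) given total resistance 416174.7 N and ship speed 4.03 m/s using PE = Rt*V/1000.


Formula: PE = Rt * V / 1000 (kW)
Step 1 — PE (W) = 416174.7 * 4.03 = 1677184.041 W
Step 2 — PE (kW) = 1677184.041 / 1000 ≈ 1677.2 kW (5 s.f.)

1677.2 kW


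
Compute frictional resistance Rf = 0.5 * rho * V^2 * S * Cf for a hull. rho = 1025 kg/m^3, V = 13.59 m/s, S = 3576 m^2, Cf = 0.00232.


Formula: Rf = 0.5 * rho * V^2 * S * Cf
Step 1 — V^2 = 13.59^2 = 184.6881
Step 2 — 0.5 * rho * V^2 = 0.5 * 1025 * 184.6881 = 94652.65125
Step 3 — Rf = 94652.65125 * 3576 * 0.00232 ≈ 785270 N (5 s.f.)

785270 N


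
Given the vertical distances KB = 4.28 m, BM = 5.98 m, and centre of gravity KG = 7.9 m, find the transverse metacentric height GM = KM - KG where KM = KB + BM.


Formula: GM = KB + BM - KG
Step 1 — KM = KB + BM = 4.28 + 5.98 = 10.26 m
Step 2 — GM = KM - KG = 10.26 - 7.9 = 2.36 m

2.36 m


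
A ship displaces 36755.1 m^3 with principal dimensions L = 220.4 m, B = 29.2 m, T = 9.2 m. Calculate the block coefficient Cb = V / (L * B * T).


Formula: Cb = V / (L * B * T)
Step 1 — L * B * T = 220.4 * 29.2 * 9.2 = 59208.256 m^3
Step 2 — Cb = 36755.1 / 59208.256 ≈ 0.62078 (5 s.f.)

0.62078


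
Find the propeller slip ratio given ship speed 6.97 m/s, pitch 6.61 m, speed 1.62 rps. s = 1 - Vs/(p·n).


Formula: s = 1 - Vs / (p * n)
Step 1 — p * n = 6.61 * 1.62 = 10.7082
Step 2 — Vs / (p*n) = 6.97 / 10.7082 = 0.650903 (6 d.p.)
Step 3 — s = 1 - 0.650903 = 0.349097

0.349097


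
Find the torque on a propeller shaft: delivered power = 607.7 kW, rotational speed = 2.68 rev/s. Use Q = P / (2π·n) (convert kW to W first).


Formula: Q = P_W / (2 * pi * n)
Step 1 — P_W = 607.7 kW * 1000 = 607700.0 W
Step 2 — 2 * pi * n = 2 * pi * 2.68 = 16.838937
Step 3 — Q = 607700.0 / 16.838937 ≈ 36089 N·m (5 s.f.)

36089 N·m


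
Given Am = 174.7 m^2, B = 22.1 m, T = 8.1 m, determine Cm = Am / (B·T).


Formula: Cm = Am / (B * T)
Step 1 — B * T = 22.1 * 8.1 = 179.01 m^2
Step 2 — Cm = 174.7 / 179.01 ≈ 0.97592 (5 s.f.)

0.97592


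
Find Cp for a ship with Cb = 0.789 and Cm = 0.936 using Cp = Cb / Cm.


Formula: Cp = Cb / Cm
Substituting: Cp = 0.789 / 0.936
Result: Cp ≈ 0.84295 (5 s.f.)

0.84295


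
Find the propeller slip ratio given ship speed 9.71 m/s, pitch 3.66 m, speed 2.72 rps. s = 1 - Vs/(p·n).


Formula: s = 1 - Vs / (p * n)
Step 1 — p * n = 3.66 * 2.72 = 9.9552
Step 2 — Vs / (p*n) = 9.71 / 9.9552 = 0.97537 (6 d.p.)
Step 3 — s = 1 - 0.97537 = 0.02463

0.02463


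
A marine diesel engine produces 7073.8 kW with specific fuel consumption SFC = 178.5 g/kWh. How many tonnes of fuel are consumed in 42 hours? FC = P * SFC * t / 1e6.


Formula: FC (tonnes) = P * SFC * t / 1,000,000
Step 1 — P * SFC * t = 7073.8 * 178.5 * 42 = 53032278.6 g
Step 2 — FC (tonnes) = 53032278.6 / 1,000,000 ≈ 53.032 tonnes (5 s.f.)

53.032 tonnes


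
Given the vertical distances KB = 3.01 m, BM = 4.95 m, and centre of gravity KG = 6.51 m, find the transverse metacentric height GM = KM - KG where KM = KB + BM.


Formula: GM = KB + BM - KG
Step 1 — KM = KB + BM = 3.01 + 4.95 = 7.96 m
Step 2 — GM = KM - KG = 7.96 - 6.51 = 1.45 m

1.45 m


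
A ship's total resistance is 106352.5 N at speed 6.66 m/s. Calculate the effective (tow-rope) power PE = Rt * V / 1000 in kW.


Formula: PE = Rt * V / 1000 (kW)
Step 1 — PE (W) = 106352.5 * 6.66 = 708307.65 W
Step 2 — PE (kW) = 708307.65 / 1000 ≈ 708.31 kW (5 s.f.)

708.31 kW


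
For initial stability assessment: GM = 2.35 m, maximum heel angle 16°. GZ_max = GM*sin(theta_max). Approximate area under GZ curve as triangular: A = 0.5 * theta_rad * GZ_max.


Formula: GZ_max = GM * sin(theta); Area = 0.5 * theta_rad * GZ_max
Step 1 — GZ_max = 2.35 * sin(16°) = 2.35 * 0.275637 = 0.647747 m
Step 2 — theta_rad = 16 * pi/180 = 0.279253 rad
Step 3 — Area = 0.5 * 0.279253 * 0.647747 ≈ 0.090443 m·rad (5 s.f.)

0.090443 m·rad


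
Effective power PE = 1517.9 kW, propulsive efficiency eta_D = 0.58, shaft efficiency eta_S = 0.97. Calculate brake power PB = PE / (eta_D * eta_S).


Formula: PB = PE / (eta_D * eta_S)
Step 1 — combined efficiency = eta_D * eta_S = 0.58 * 0.97 = 0.5626
Step 2 — PB = 1517.9 / 0.5626 ≈ 2698.0 kW (5 s.f.)

2698.0 kW


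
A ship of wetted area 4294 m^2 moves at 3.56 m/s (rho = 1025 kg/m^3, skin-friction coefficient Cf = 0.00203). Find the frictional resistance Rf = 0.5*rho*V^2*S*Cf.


Formula: Rf = 0.5 * rho * V^2 * S * Cf
Step 1 — V^2 = 3.56^2 = 12.6736
Step 2 — 0.5 * rho * V^2 = 0.5 * 1025 * 12.6736 = 6495.22
Step 3 — Rf = 6495.22 * 4294 * 0.00203 ≈ 56618 N (5 s.f.)

56618 N


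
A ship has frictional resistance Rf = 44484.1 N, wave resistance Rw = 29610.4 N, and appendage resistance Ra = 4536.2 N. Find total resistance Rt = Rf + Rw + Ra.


Formula: Rt = Rf + Rw + Ra
Substituting: Rt = 44484.1 + 29610.4 + 4536.2
Result: Rt = 78630.7 N

78630.7 N


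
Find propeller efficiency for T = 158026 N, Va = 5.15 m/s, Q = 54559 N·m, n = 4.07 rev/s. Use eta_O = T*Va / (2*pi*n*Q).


Formula: eta = T * Va / (2 * pi * n * Q)
Step 1 — numerator = T * Va = 158026 * 5.15 = 813833.9
Step 2 — 2 * pi * n = 2 * pi * 4.07 = 25.572564
Step 3 — denominator = 25.572564 * 54559 = 1395213.52
Step 4 — eta = 813833.9 / 1395213.52 ≈ 0.58330 (5 s.f.)

0.58330


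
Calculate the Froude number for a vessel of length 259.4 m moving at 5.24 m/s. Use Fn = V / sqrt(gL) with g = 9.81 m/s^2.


Formula: Fn = V / sqrt(g * L)
Step 1 — g * L = 9.81 * 259.4 = 2544.714
Step 2 — sqrt(g * L) = sqrt(2544.714) = 50.445158
Step 3 — Fn = 5.24 / 50.445158 ≈ 0.10388 (5 s.f.)

0.10388


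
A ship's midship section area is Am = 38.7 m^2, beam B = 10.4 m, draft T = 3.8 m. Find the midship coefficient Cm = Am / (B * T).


Formula: Cm = Am / (B * T)
Step 1 — B * T = 10.4 * 3.8 = 39.52 m^2
Step 2 — Cm = 38.7 / 39.52 ≈ 0.97925 (5 s.f.)

0.97925


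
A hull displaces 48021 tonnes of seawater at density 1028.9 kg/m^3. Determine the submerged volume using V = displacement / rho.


Formula: V = mass / rho
Step 1 — convert tonnes to kg: 48021 t * 1000 = 48021000 kg
Step 2 — V = 48021000 / 1028.9 ≈ 46672 m^3 (5 s.f.)

46672 m^3


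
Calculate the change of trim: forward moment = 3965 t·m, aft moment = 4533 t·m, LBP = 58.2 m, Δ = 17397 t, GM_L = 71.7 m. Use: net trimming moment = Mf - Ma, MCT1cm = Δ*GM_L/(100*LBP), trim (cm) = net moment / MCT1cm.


Formula: net trimming moment = Mf - Ma; MCT1cm = Δ*GM_L/(100*LBP); trim = net moment / MCT1cm
Step 1 — net trimming moment = 3965 - 4533 = -568 t·m
Step 2 — MCT1cm = 17397 * 71.7 / (100 * 58.2) = 214.3239 t·m/cm
Step 3 — trim = -568 / 214.3239 ≈ -2.6502 cm (5 s.f.)

-2.6502 cm


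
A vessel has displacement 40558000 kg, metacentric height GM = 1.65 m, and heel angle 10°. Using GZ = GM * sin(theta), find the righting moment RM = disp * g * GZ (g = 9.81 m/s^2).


Formula: GZ = GM * sin(theta); RM = disp * g * GZ
Step 1 — GZ = 1.65 * sin(10°) = 1.65 * 0.173648 = 0.286519 m
Step 2 — RM = 40558000 * 9.81 * 0.286519 ≈ 114000000 N·m (5 s.f.)

114000000 N·m


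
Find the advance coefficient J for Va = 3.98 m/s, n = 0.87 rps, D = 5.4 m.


Formula: J = Va / (n * D)
Step 1 — n * D = 0.87 * 5.4 = 4.698
Step 2 — J = 3.98 / 4.698 ≈ 0.84717 (5 s.f.)

0.84717


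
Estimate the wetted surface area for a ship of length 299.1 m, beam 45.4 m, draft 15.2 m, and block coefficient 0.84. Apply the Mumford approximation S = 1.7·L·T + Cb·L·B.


Formula: S = 1.7*L*T + V/T with V = Cb*L*B*T, i.e. S = L * (1.7*T + Cb*B)
Step 1 — 1.7*T = 1.7 * 15.2 = 25.84 m
Step 2 — Cb*B = 0.84 * 45.4 = 38.136 m
Step 3 — 1.7*T + Cb*B = 25.84 + 38.136 = 63.976 m
Step 4 — S = 299.1 * 63.976 ≈ 19135 m^2 (5 s.f.)

19135 m^2


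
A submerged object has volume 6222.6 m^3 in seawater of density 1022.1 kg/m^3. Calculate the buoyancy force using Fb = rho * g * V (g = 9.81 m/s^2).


Formula: Fb = rho * g * V
Substituting: Fb = 1022.1 * 9.81 * 6222.6
Intermediate: 1022.1 * 9.81 = 10026.801
Result: Fb = 10026.801 * 6222.6 ≈ 62393000 N (5 s.f.)

62393000 N


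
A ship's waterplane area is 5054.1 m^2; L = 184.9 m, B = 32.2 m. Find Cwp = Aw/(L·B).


Formula: Cwp = Aw / (L * B)
Step 1 — L * B = 184.9 * 32.2 = 5953.78 m^2
Step 2 — Cwp = 5054.1 / 5953.78 ≈ 0.84889 (5 s.f.)

0.84889


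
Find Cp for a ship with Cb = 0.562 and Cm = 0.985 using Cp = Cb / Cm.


Formula: Cp = Cb / Cm
Substituting: Cp = 0.562 / 0.985
Result: Cp ≈ 0.57056 (5 s.f.)

0.57056


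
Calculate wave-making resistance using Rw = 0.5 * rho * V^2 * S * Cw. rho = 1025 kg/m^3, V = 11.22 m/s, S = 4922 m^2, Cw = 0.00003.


Formula: Rw = 0.5 * rho * V^2 * S * Cw
Step 1 — V^2 = 11.22^2 = 125.8884
Step 2 — 0.5 * rho * V^2 = 0.5 * 1025 * 125.8884 = 64517.805
Step 3 — Rw = 64517.805 * 4922 * 0.00003 ≈ 9526.7 N (5 s.f.)

9526.7 N


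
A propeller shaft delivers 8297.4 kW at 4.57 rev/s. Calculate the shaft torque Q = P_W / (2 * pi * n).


Formula: Q = P_W / (2 * pi * n)
Step 1 — P_W = 8297.4 kW * 1000 = 8297400.0 W
Step 2 — 2 * pi * n = 2 * pi * 4.57 = 28.714157
Step 3 — Q = 8297400.0 / 28.714157 ≈ 288970 N·m (5 s.f.)

288970 N·m


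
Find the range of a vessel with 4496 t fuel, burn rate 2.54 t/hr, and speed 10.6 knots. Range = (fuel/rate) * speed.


Formula: endurance = fuel / rate; range = endurance * speed
Step 1 — endurance = 4496 / 2.54 = 1770.0787 hours
Step 2 — range = 1770.0787 * 10.6 ≈ 18763 nautical miles (5 s.f.)

18763 NM


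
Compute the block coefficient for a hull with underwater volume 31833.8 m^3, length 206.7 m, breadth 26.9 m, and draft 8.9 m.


Formula: Cb = V / (L * B * T)
Step 1 — L * B * T = 206.7 * 26.9 * 8.9 = 49486.047 m^3
Step 2 — Cb = 31833.8 / 49486.047 ≈ 0.64329 (5 s.f.)

0.64329


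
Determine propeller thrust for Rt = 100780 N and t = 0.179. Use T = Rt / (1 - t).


Formula: T = Rt / (1 - t)
Step 1 — (1 - t) = 1 - 0.179 = 0.821
Step 2 — T = 100780 / 0.821 ≈ 122750 N (5 s.f.)

122750 N


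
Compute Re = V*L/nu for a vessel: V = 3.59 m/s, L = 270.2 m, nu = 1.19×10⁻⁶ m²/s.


Formula: Re = V * L / nu
Step 1 — V * L = 3.59 * 270.2 = 970.018 m^2/s
Step 2 — Re = 970.018 / 1.19e-6 = 8.15e+08

8.15e+08


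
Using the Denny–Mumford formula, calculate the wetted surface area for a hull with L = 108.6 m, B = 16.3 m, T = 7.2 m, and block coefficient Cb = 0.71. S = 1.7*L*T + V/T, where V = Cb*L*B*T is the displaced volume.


Formula: S = 1.7*L*T + V/T with V = Cb*L*B*T, i.e. S = L * (1.7*T + Cb*B)
Step 1 — 1.7*T = 1.7 * 7.2 = 12.24 m
Step 2 — Cb*B = 0.71 * 16.3 = 11.573 m
Step 3 — 1.7*T + Cb*B = 12.24 + 11.573 = 23.813 m
Step 4 — S = 108.6 * 23.813 ≈ 2586.1 m^2 (5 s.f.)

2586.1 m^2


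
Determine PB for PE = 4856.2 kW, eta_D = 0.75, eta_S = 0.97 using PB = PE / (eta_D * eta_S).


Formula: PB = PE / (eta_D * eta_S)
Step 1 — combined efficiency = eta_D * eta_S = 0.75 * 0.97 = 0.7275
Step 2 — PB = 4856.2 / 0.7275 ≈ 6675.2 kW (5 s.f.)

6675.2 kW


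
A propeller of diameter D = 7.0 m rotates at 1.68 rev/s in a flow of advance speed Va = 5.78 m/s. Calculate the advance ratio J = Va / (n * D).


Formula: J = Va / (n * D)
Step 1 — n * D = 1.68 * 7.0 = 11.76
Step 2 — J = 5.78 / 11.76 ≈ 0.49150 (5 s.f.)

0.49150


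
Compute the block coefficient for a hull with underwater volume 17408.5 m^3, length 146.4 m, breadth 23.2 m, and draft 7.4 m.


Formula: Cb = V / (L * B * T)
Step 1 — L * B * T = 146.4 * 23.2 * 7.4 = 25133.952 m^3
Step 2 — Cb = 17408.5 / 25133.952 ≈ 0.69263 (5 s.f.)

0.69263


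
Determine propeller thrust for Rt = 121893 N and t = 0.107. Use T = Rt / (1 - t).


Formula: T = Rt / (1 - t)
Step 1 — (1 - t) = 1 - 0.107 = 0.893
Step 2 — T = 121893 / 0.893 ≈ 136500 N (5 s.f.)

136500 N


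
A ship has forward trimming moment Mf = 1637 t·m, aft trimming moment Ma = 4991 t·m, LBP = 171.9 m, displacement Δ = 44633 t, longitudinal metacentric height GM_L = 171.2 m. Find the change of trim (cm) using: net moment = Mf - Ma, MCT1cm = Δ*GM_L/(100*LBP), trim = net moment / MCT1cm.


Formula: net trimming moment = Mf - Ma; MCT1cm = Δ*GM_L/(100*LBP); trim = net moment / MCT1cm
Step 1 — net trimming moment = 1637 - 4991 = -3354 t·m
Step 2 — MCT1cm = 44633 * 171.2 / (100 * 171.9) = 444.5125 t·m/cm
Step 3 — trim = -3354 / 444.5125 ≈ -7.5453 cm (5 s.f.)

-7.5453 cm


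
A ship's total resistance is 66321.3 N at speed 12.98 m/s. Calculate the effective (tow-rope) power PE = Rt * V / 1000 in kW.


Formula: PE = Rt * V / 1000 (kW)
Step 1 — PE (W) = 66321.3 * 12.98 = 860850.474 W
Step 2 — PE (kW) = 860850.474 / 1000 ≈ 860.85 kW (5 s.f.)

860.85 kW


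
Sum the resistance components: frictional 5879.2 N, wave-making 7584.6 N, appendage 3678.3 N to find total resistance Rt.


Formula: Rt = Rf + Rw + Ra
Substituting: Rt = 5879.2 + 7584.6 + 3678.3
Result: Rt = 17142.1 N

17142.1 N


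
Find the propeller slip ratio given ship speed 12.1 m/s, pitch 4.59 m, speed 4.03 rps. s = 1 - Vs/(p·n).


Formula: s = 1 - Vs / (p * n)
Step 1 — p * n = 4.59 * 4.03 = 18.4977
Step 2 — Vs / (p*n) = 12.1 / 18.4977 = 0.654135 (6 d.p.)
Step 3 — s = 1 - 0.654135 = 0.345865

0.345865


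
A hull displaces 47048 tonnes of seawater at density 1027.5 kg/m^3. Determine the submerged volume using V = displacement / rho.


Formula: V = mass / rho
Step 1 — convert tonnes to kg: 47048 t * 1000 = 47048000 kg
Step 2 — V = 47048000 / 1027.5 ≈ 45789 m^3 (5 s.f.)

45789 m^3


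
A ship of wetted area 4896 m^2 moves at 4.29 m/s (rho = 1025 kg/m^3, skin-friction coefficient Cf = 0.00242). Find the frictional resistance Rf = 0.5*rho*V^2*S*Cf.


Formula: Rf = 0.5 * rho * V^2 * S * Cf
Step 1 — V^2 = 4.29^2 = 18.4041
Step 2 — 0.5 * rho * V^2 = 0.5 * 1025 * 18.4041 = 9432.10125
Step 3 — Rf = 9432.10125 * 4896 * 0.00242 ≈ 111750 N (5 s.f.)

111750 N


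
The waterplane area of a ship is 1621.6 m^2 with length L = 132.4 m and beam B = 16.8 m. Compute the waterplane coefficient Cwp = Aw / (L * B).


Formula: Cwp = Aw / (L * B)
Step 1 — L * B = 132.4 * 16.8 = 2224.32 m^2
Step 2 — Cwp = 1621.6 / 2224.32 ≈ 0.72903 (5 s.f.)

0.72903


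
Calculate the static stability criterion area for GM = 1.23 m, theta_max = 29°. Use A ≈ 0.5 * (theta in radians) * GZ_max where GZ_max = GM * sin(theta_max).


Formula: GZ_max = GM * sin(theta); Area = 0.5 * theta_rad * GZ_max
Step 1 — GZ_max = 1.23 * sin(29°) = 1.23 * 0.48481 = 0.596316 m
Step 2 — theta_rad = 29 * pi/180 = 0.506145 rad
Step 3 — Area = 0.5 * 0.506145 * 0.596316 ≈ 0.15091 m·rad (5 s.f.)

0.15091 m·rad


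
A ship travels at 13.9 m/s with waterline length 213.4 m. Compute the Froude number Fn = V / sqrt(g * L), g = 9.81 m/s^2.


Formula: Fn = V / sqrt(g * L)
Step 1 — g * L = 9.81 * 213.4 = 2093.454
Step 2 — sqrt(g * L) = sqrt(2093.454) = 45.754278
Step 3 — Fn = 13.9 / 45.754278 ≈ 0.30380 (5 s.f.)

0.30380


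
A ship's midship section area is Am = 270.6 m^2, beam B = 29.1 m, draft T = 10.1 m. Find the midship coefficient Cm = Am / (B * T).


Formula: Cm = Am / (B * T)
Step 1 — B * T = 29.1 * 10.1 = 293.91 m^2
Step 2 — Cm = 270.6 / 293.91 ≈ 0.92069 (5 s.f.)

0.92069


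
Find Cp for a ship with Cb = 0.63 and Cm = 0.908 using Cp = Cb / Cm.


Formula: Cp = Cb / Cm
Substituting: Cp = 0.63 / 0.908
Result: Cp ≈ 0.69383 (5 s.f.)

0.69383


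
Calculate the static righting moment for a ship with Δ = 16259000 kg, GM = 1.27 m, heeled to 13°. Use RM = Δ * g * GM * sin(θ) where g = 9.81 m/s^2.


Formula: GZ = GM * sin(theta); RM = disp * g * GZ
Step 1 — GZ = 1.27 * sin(13°) = 1.27 * 0.224951 = 0.285688 m
Step 2 — RM = 16259000 * 9.81 * 0.285688 ≈ 45567000 N·m (5 s.f.)

45567000 N·m


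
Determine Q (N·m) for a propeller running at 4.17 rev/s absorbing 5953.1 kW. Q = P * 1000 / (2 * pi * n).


Formula: Q = P_W / (2 * pi * n)
Step 1 — P_W = 5953.1 kW * 1000 = 5953100.0 W
Step 2 — 2 * pi * n = 2 * pi * 4.17 = 26.200883
Step 3 — Q = 5953100.0 / 26.200883 ≈ 227210 N·m (5 s.f.)

227210 N·m


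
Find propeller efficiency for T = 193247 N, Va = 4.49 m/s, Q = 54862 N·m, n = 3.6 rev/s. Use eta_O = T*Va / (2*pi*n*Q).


Formula: eta = T * Va / (2 * pi * n * Q)
Step 1 — numerator = T * Va = 193247 * 4.49 = 867679.03
Step 2 — 2 * pi * n = 2 * pi * 3.6 = 22.619467
Step 3 — denominator = 22.619467 * 54862 = 1240949.2
Step 4 — eta = 867679.03 / 1240949.2 ≈ 0.69921 (5 s.f.)

0.69921


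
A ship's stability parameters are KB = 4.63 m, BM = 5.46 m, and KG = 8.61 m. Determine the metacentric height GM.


Formula: GM = KB + BM - KG
Step 1 — KM = KB + BM = 4.63 + 5.46 = 10.09 m
Step 2 — GM = KM - KG = 10.09 - 8.61 = 1.48 m

1.48 m


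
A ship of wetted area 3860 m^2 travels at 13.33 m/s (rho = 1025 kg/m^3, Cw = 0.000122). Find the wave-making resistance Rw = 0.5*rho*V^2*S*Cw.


Formula: Rw = 0.5 * rho * V^2 * S * Cw
Step 1 — V^2 = 13.33^2 = 177.6889
Step 2 — 0.5 * rho * V^2 = 0.5 * 1025 * 177.6889 = 91065.56125
Step 3 — Rw = 91065.56125 * 3860 * 0.000122 ≈ 42885 N (5 s.f.)

42885 N


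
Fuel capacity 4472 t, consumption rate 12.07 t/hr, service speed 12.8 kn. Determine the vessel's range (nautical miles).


Formula: endurance = fuel / rate; range = endurance * speed
Step 1 — endurance = 4472 / 12.07 = 370.5054 hours
Step 2 — range = 370.5054 * 12.8 ≈ 4742.5 nautical miles (5 s.f.)

4742.5 NM


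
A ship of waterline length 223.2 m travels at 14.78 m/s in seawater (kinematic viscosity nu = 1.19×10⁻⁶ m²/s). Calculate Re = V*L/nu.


Formula: Re = V * L / nu
Step 1 — V * L = 14.78 * 223.2 = 3298.896 m^2/s
Step 2 — Re = 3298.896 / 1.19e-6 = 2.77e+09

2.77e+09


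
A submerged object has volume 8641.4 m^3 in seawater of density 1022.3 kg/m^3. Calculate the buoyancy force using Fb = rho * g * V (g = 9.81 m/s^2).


Formula: Fb = rho * g * V
Substituting: Fb = 1022.3 * 9.81 * 8641.4
Intermediate: 1022.3 * 9.81 = 10028.763
Result: Fb = 10028.763 * 8641.4 ≈ 86663000 N (5 s.f.)

86663000 N


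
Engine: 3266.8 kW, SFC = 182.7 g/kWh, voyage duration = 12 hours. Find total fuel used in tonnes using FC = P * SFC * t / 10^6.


Formula: FC (tonnes) = P * SFC * t / 1,000,000
Step 1 — P * SFC * t = 3266.8 * 182.7 * 12 = 7162132.32 g
Step 2 — FC (tonnes) = 7162132.32 / 1,000,000 ≈ 7.1621 tonnes (5 s.f.)

7.1621 tonnes


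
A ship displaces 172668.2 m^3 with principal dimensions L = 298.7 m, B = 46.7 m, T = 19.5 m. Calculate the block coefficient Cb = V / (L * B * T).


Formula: Cb = V / (L * B * T)
Step 1 — L * B * T = 298.7 * 46.7 * 19.5 = 272011.155 m^3
Step 2 — Cb = 172668.2 / 272011.155 ≈ 0.63478 (5 s.f.)

0.63478


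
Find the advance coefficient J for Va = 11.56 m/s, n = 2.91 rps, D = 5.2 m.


Formula: J = Va / (n * D)
Step 1 — n * D = 2.91 * 5.2 = 15.132
Step 2 — J = 11.56 / 15.132 ≈ 0.76394 (5 s.f.)

0.76394


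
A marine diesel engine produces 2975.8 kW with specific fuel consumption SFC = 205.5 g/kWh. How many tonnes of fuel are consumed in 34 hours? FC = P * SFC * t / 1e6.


Formula: FC (tonnes) = P * SFC * t / 1,000,000
Step 1 — P * SFC * t = 2975.8 * 205.5 * 34 = 20791914.6 g
Step 2 — FC (tonnes) = 20791914.6 / 1,000,000 ≈ 20.792 tonnes (5 s.f.)

20.792 tonnes


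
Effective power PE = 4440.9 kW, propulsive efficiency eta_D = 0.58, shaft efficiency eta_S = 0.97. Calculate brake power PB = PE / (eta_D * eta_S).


Formula: PB = PE / (eta_D * eta_S)
Step 1 — combined efficiency = eta_D * eta_S = 0.58 * 0.97 = 0.5626
Step 2 — PB = 4440.9 / 0.5626 ≈ 7893.5 kW (5 s.f.)

7893.5 kW


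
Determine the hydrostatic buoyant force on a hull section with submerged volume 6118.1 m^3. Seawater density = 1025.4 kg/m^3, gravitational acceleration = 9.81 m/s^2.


Formula: Fb = rho * g * V
Substituting: Fb = 1025.4 * 9.81 * 6118.1
Intermediate: 1025.4 * 9.81 = 10059.174
Result: Fb = 10059.174 * 6118.1 ≈ 61543000 N (5 s.f.)

61543000 N


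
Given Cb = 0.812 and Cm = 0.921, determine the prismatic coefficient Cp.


Formula: Cp = Cb / Cm
Substituting: Cp = 0.812 / 0.921
Result: Cp ≈ 0.88165 (5 s.f.)

0.88165


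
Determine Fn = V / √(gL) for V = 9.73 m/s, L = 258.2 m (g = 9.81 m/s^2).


Formula: Fn = V / sqrt(g * L)
Step 1 — g * L = 9.81 * 258.2 = 2532.942
Step 2 — sqrt(g * L) = sqrt(2532.942) = 50.328342
Step 3 — Fn = 9.73 / 50.328342 ≈ 0.19333 (5 s.f.)

0.19333


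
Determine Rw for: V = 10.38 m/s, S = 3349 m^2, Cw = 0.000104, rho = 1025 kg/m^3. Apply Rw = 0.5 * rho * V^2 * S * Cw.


Formula: Rw = 0.5 * rho * V^2 * S * Cw
Step 1 — V^2 = 10.38^2 = 107.7444
Step 2 — 0.5 * rho * V^2 = 0.5 * 1025 * 107.7444 = 55219.005
Step 3 — Rw = 55219.005 * 3349 * 0.000104 ≈ 19233 N (5 s.f.)

19233 N


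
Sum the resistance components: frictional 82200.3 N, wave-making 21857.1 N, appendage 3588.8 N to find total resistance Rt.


Formula: Rt = Rf + Rw + Ra
Substituting: Rt = 82200.3 + 21857.1 + 3588.8
Result: Rt = 107646.2 N

107646.2 N


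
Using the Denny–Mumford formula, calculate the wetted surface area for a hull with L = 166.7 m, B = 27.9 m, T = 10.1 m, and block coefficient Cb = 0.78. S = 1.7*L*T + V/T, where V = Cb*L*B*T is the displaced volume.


Formula: S = 1.7*L*T + V/T with V = Cb*L*B*T, i.e. S = L * (1.7*T + Cb*B)
Step 1 — 1.7*T = 1.7 * 10.1 = 17.17 m
Step 2 — Cb*B = 0.78 * 27.9 = 21.762 m
Step 3 — 1.7*T + Cb*B = 17.17 + 21.762 = 38.932 m
Step 4 — S = 166.7 * 38.932 ≈ 6490.0 m^2 (5 s.f.)

6490.0 m^2


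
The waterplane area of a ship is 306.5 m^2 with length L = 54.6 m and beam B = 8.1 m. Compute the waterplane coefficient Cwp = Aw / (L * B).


Formula: Cwp = Aw / (L * B)
Step 1 — L * B = 54.6 * 8.1 = 442.26 m^2
Step 2 — Cwp = 306.5 / 442.26 ≈ 0.69303 (5 s.f.)

0.69303


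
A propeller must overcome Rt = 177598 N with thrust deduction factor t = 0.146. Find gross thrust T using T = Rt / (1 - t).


Formula: T = Rt / (1 - t)
Step 1 — (1 - t) = 1 - 0.146 = 0.854
Step 2 — T = 177598 / 0.854 ≈ 207960 N (5 s.f.)

207960 N


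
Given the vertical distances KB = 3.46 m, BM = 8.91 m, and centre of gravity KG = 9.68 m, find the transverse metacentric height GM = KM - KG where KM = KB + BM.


Formula: GM = KB + BM - KG
Step 1 — KM = KB + BM = 3.46 + 8.91 = 12.37 m
Step 2 — GM = KM - KG = 12.37 - 9.68 = 2.69 m

2.69 m


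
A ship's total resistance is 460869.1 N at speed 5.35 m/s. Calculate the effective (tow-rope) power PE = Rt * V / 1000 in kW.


Formula: PE = Rt * V / 1000 (kW)
Step 1 — PE (W) = 460869.1 * 5.35 = 2465649.685 W
Step 2 — PE (kW) = 2465649.685 / 1000 ≈ 2465.6 kW (5 s.f.)

2465.6 kW


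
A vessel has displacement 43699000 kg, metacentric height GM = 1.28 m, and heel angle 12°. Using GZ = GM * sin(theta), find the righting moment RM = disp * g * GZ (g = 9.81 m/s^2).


Formula: GZ = GM * sin(theta); RM = disp * g * GZ
Step 1 — GZ = 1.28 * sin(12°) = 1.28 * 0.207912 = 0.266127 m
Step 2 — RM = 43699000 * 9.81 * 0.266127 ≈ 114090000 N·m (5 s.f.)

114090000 N·m


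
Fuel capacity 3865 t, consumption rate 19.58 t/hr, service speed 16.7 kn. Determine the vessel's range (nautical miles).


Formula: endurance = fuel / rate; range = endurance * speed
Step 1 — endurance = 3865 / 19.58 = 197.3953 hours
Step 2 — range = 197.3953 * 16.7 ≈ 3296.5 nautical miles (5 s.f.)

3296.5 NM


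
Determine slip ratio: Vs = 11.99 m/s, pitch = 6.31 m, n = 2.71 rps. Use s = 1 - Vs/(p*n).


Formula: s = 1 - Vs / (p * n)
Step 1 — p * n = 6.31 * 2.71 = 17.1001
Step 2 — Vs / (p*n) = 11.99 / 17.1001 = 0.701165 (6 d.p.)
Step 3 — s = 1 - 0.701165 = 0.298835

0.298835
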